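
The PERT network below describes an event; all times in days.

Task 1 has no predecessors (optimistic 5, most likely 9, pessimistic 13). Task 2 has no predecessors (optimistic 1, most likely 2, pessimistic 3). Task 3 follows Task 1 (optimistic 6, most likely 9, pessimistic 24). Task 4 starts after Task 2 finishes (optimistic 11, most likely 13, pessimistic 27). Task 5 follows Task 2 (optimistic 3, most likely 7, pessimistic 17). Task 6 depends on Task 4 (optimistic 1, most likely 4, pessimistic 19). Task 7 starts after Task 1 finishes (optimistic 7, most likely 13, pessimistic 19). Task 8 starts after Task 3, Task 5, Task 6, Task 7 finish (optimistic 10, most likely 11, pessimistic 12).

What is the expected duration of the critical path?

34 days

te_Task 1 = (5 + 4·9 + 13)/6 = 54/6 = 9
te_Task 2 = (1 + 4·2 + 3)/6 = 12/6 = 2
te_Task 3 = (6 + 4·9 + 24)/6 = 66/6 = 11
te_Task 4 = (11 + 4·13 + 27)/6 = 90/6 = 15
te_Task 5 = (3 + 4·7 + 17)/6 = 48/6 = 8
te_Task 6 = (1 + 4·4 + 19)/6 = 36/6 = 6
te_Task 7 = (7 + 4·13 + 19)/6 = 78/6 = 13
te_Task 8 = (10 + 4·11 + 12)/6 = 66/6 = 11

Forward pass:
ES_Task 1 = 0; EF_Task 1 = 9
ES_Task 2 = 0; EF_Task 2 = 2
ES_Task 3 = 9; EF_Task 3 = 9+11 = 20
ES_Task 4 = 2; EF_Task 4 = 2+15 = 17
ES_Task 5 = 2; EF_Task 5 = 2+8 = 10
ES_Task 6 = 17; EF_Task 6 = 17+6 = 23
ES_Task 7 = 9; EF_Task 7 = 9+13 = 22
ES_Task 8 = max(EF_Task 3=20, EF_Task 5=10, EF_Task 6=23, EF_Task 7=22) = 23; EF_Task 8 = 23+11 = 34
Expected project duration μ = 34 days. Critical path: Task 2 → Task 4 → Task 6 → Task 8.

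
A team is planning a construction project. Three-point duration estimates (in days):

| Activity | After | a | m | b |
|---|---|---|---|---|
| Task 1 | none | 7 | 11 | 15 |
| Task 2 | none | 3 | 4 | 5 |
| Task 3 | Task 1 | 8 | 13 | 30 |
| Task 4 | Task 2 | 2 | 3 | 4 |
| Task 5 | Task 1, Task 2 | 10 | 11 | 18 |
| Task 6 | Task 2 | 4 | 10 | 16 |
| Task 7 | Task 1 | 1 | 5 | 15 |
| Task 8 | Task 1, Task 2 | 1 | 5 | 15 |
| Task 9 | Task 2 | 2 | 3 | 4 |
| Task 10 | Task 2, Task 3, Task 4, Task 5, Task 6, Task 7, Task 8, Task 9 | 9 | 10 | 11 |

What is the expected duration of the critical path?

te_Task 1 = (7 + 4·11 + 15)/6 = 66/6 = 11
te_Task 2 = (3 + 4·4 + 5)/6 = 24/6 = 4
te_Task 3 = (8 + 4·13 + 30)/6 = 90/6 = 15
te_Task 4 = (2 + 4·3 + 4)/6 = 18/6 = 3
te_Task 5 = (10 + 4·11 + 18)/6 = 72/6 = 12
te_Task 6 = (4 + 4·10 + 16)/6 = 60/6 = 10
te_Task 7 = (1 + 4·5 + 15)/6 = 36/6 = 6
te_Task 8 = (1 + 4·5 + 15)/6 = 36/6 = 6
te_Task 9 = (2 + 4·3 + 4)/6 = 18/6 = 3
te_Task 10 = (9 + 4·10 + 11)/6 = 60/6 = 10

Forward pass:
ES_Task 1 = 0; EF_Task 1 = 11
ES_Task 2 = 0; EF_Task 2 = 4
ES_Task 3 = 11; EF_Task 3 = 11+15 = 26
ES_Task 4 = 4; EF_Task 4 = 4+3 = 7
ES_Task 5 = max(EF_Task 1=11, EF_Task 2=4) = 11; EF_Task 5 = 11+12 = 23
ES_Task 6 = 4; EF_Task 6 = 4+10 = 14
ES_Task 7 = 11; EF_Task 7 = 11+6 = 17
ES_Task 8 = max(EF_Task 1=11, EF_Task 2=4) = 11; EF_Task 8 = 11+6 = 17
ES_Task 9 = 4; EF_Task 9 = 4+3 = 7
ES_Task 10 = max(EF_Task 2=4, EF_Task 3=26, EF_Task 4=7, EF_Task 5=23, EF_Task 6=14, EF_Task 7=17, EF_Task 8=17, EF_Task 9=7) = 26; EF_Task 10 = 26+10 = 36
Expected project duration μ = 36 days. Critical path: Task 1 → Task 3 → Task 10.

36 days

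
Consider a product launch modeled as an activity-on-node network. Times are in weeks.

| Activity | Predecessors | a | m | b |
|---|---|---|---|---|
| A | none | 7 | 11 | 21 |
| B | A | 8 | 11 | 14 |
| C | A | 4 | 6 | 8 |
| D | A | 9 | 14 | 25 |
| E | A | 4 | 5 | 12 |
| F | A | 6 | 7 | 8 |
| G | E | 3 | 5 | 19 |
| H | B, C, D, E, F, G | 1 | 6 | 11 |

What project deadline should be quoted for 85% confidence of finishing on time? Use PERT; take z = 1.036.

37.1 weeks

te_A = (7 + 4·11 + 21)/6 = 72/6 = 12; σ²_A = ((21−7)/6)² = 5.444
te_B = (8 + 4·11 + 14)/6 = 66/6 = 11; σ²_B = ((14−8)/6)² = 1.000
te_C = (4 + 4·6 + 8)/6 = 36/6 = 6; σ²_C = ((8−4)/6)² = 0.444
te_D = (9 + 4·14 + 25)/6 = 90/6 = 15; σ²_D = ((25−9)/6)² = 7.111
te_E = (4 + 4·5 + 12)/6 = 36/6 = 6; σ²_E = ((12−4)/6)² = 1.778
te_F = (6 + 4·7 + 8)/6 = 42/6 = 7; σ²_F = ((8−6)/6)² = 0.111
te_G = (3 + 4·5 + 19)/6 = 42/6 = 7; σ²_G = ((19−3)/6)² = 7.111
te_H = (1 + 4·6 + 11)/6 = 36/6 = 6; σ²_H = ((11−1)/6)² = 2.778

Forward pass:
ES_A = 0; EF_A = 12
ES_B = 12; EF_B = 12+11 = 23
ES_C = 12; EF_C = 12+6 = 18
ES_D = 12; EF_D = 12+15 = 27
ES_E = 12; EF_E = 12+6 = 18
ES_F = 12; EF_F = 12+7 = 19
ES_G = 18; EF_G = 18+7 = 25
ES_H = max(EF_B=23, EF_C=18, EF_D=27, EF_E=18, EF_F=19, EF_G=25) = 27; EF_H = 27+6 = 33
Expected project duration μ = 33 weeks. Critical path: A → D → H.

Variance along critical path = 5.444 + 7.111 + 2.778 = 15.333; σ = 3.916 weeks.
D = μ + z·σ = 33 + 1.036·3.916 = 37.1 weeks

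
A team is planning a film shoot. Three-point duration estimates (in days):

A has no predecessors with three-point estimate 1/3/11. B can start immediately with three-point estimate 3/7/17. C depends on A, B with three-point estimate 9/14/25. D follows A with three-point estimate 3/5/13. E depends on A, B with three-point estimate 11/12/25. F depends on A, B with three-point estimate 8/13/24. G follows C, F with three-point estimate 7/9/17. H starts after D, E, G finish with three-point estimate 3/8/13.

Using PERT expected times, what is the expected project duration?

te_A = (1 + 4·3 + 11)/6 = 24/6 = 4
te_B = (3 + 4·7 + 17)/6 = 48/6 = 8
te_C = (9 + 4·14 + 25)/6 = 90/6 = 15
te_D = (3 + 4·5 + 13)/6 = 36/6 = 6
te_E = (11 + 4·12 + 25)/6 = 84/6 = 14
te_F = (8 + 4·13 + 24)/6 = 84/6 = 14
te_G = (7 + 4·9 + 17)/6 = 60/6 = 10
te_H = (3 + 4·8 + 13)/6 = 48/6 = 8

Forward pass:
ES_A = 0; EF_A = 4
ES_B = 0; EF_B = 8
ES_C = max(EF_A=4, EF_B=8) = 8; EF_C = 8+15 = 23
ES_D = 4; EF_D = 4+6 = 10
ES_E = max(EF_A=4, EF_B=8) = 8; EF_E = 8+14 = 22
ES_F = max(EF_A=4, EF_B=8) = 8; EF_F = 8+14 = 22
ES_G = max(EF_C=23, EF_F=22) = 23; EF_G = 23+10 = 33
ES_H = max(EF_D=10, EF_E=22, EF_G=33) = 33; EF_H = 33+8 = 41
Expected project duration μ = 41 days. Critical path: B → C → G → H.

41 days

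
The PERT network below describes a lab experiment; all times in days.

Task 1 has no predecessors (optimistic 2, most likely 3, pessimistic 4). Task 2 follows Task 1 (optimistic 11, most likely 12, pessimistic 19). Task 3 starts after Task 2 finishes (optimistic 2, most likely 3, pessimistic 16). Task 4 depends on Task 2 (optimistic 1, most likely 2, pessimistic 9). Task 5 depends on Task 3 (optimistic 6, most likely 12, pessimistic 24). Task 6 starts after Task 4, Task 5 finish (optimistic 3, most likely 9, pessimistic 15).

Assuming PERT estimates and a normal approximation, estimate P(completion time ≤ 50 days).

te_Task 1 = (2 + 4·3 + 4)/6 = 18/6 = 3; σ²_Task 1 = ((4−2)/6)² = 0.111
te_Task 2 = (11 + 4·12 + 19)/6 = 78/6 = 13; σ²_Task 2 = ((19−11)/6)² = 1.778
te_Task 3 = (2 + 4·3 + 16)/6 = 30/6 = 5; σ²_Task 3 = ((16−2)/6)² = 5.444
te_Task 4 = (1 + 4·2 + 9)/6 = 18/6 = 3; σ²_Task 4 = ((9−1)/6)² = 1.778
te_Task 5 = (6 + 4·12 + 24)/6 = 78/6 = 13; σ²_Task 5 = ((24−6)/6)² = 9.000
te_Task 6 = (3 + 4·9 + 15)/6 = 54/6 = 9; σ²_Task 6 = ((15−3)/6)² = 4.000

Forward pass:
ES_Task 1 = 0; EF_Task 1 = 3
ES_Task 2 = 3; EF_Task 2 = 3+13 = 16
ES_Task 3 = 16; EF_Task 3 = 16+5 = 21
ES_Task 4 = 16; EF_Task 4 = 16+3 = 19
ES_Task 5 = 21; EF_Task 5 = 21+13 = 34
ES_Task 6 = max(EF_Task 4=19, EF_Task 5=34) = 34; EF_Task 6 = 34+9 = 43
Expected project duration μ = 43 days. Critical path: Task 1 → Task 2 → Task 3 → Task 5 → Task 6.

Variance along critical path = 0.111 + 1.778 + 5.444 + 9.000 + 4.000 = 20.333; σ = √20.333 = 4.509 days.
Z = (50 − 43) / 4.509 = 1.552
P(T ≤ 50) = Φ(1.552) ≈ 0.940

0.940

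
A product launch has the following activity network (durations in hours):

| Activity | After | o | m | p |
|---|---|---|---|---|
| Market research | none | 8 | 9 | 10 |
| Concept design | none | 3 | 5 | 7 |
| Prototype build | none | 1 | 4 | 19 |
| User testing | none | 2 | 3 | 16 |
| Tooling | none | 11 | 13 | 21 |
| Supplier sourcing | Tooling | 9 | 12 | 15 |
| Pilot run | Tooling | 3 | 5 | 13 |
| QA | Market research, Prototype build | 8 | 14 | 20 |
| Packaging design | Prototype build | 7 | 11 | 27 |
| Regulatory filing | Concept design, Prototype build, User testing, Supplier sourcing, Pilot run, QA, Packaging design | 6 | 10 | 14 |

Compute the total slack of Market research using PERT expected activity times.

te_Market research = (8 + 4·9 + 10)/6 = 54/6 = 9
te_Concept design = (3 + 4·5 + 7)/6 = 30/6 = 5
te_Prototype build = (1 + 4·4 + 19)/6 = 36/6 = 6
te_User testing = (2 + 4·3 + 16)/6 = 30/6 = 5
te_Tooling = (11 + 4·13 + 21)/6 = 84/6 = 14
te_Supplier sourcing = (9 + 4·12 + 15)/6 = 72/6 = 12
te_Pilot run = (3 + 4·5 + 13)/6 = 36/6 = 6
te_QA = (8 + 4·14 + 20)/6 = 84/6 = 14
te_Packaging design = (7 + 4·11 + 27)/6 = 78/6 = 13
te_Regulatory filing = (6 + 4·10 + 14)/6 = 60/6 = 10

Forward pass:
ES_Market research = 0; EF_Market research = 9
ES_Concept design = 0; EF_Concept design = 5
ES_Prototype build = 0; EF_Prototype build = 6
ES_User testing = 0; EF_User testing = 5
ES_Tooling = 0; EF_Tooling = 14
ES_Supplier sourcing = 14; EF_Supplier sourcing = 14+12 = 26
ES_Pilot run = 14; EF_Pilot run = 14+6 = 20
ES_QA = max(EF_Market research=9, EF_Prototype build=6) = 9; EF_QA = 9+14 = 23
ES_Packaging design = 6; EF_Packaging design = 6+13 = 19
ES_Regulatory filing = max(EF_Concept design=5, EF_Prototype build=6, EF_User testing=5, EF_Supplier sourcing=26, EF_Pilot run=20, EF_QA=23, EF_Packaging design=19) = 26; EF_Regulatory filing = 26+10 = 36
Expected project duration μ = 36 hours. Critical path: Tooling → Supplier sourcing → Regulatory filing.

Backward pass:
LF_Regulatory filing = 36; LS_Regulatory filing = 36−10 = 26
LF_Packaging design = LS_Regulatory filing = 26; LS_Packaging design = 26−13 = 13
LF_QA = LS_Regulatory filing = 26; LS_QA = 26−14 = 12
LF_Pilot run = LS_Regulatory filing = 26; LS_Pilot run = 26−6 = 20
LF_Supplier sourcing = LS_Regulatory filing = 26; LS_Supplier sourcing = 26−12 = 14
LF_Tooling = min(LS_Supplier sourcing=14, LS_Pilot run=20) = 14; LS_Tooling = 14−14 = 0
LF_User testing = LS_Regulatory filing = 26; LS_User testing = 26−5 = 21
LF_Prototype build = min(LS_QA=12, LS_Packaging design=13, LS_Regulatory filing=26) = 12; LS_Prototype build = 12−6 = 6
LF_Concept design = LS_Regulatory filing = 26; LS_Concept design = 26−5 = 21
LF_Market research = LS_QA = 12; LS_Market research = 12−9 = 3
Slack_Market research = LS_Market research − ES_Market research = 3 − 0 = 3

3 hours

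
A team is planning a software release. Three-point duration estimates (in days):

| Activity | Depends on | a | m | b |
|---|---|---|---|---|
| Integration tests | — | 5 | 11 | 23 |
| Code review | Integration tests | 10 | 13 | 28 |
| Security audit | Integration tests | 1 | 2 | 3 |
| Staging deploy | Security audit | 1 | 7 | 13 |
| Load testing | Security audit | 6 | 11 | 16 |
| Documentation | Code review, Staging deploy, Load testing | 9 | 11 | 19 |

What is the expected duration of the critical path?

te_Integration tests = (5 + 4·11 + 23)/6 = 72/6 = 12
te_Code review = (10 + 4·13 + 28)/6 = 90/6 = 15
te_Security audit = (1 + 4·2 + 3)/6 = 12/6 = 2
te_Staging deploy = (1 + 4·7 + 13)/6 = 42/6 = 7
te_Load testing = (6 + 4·11 + 16)/6 = 66/6 = 11
te_Documentation = (9 + 4·11 + 19)/6 = 72/6 = 12

Forward pass:
ES_Integration tests = 0; EF_Integration tests = 12
ES_Code review = 12; EF_Code review = 12+15 = 27
ES_Security audit = 12; EF_Security audit = 12+2 = 14
ES_Staging deploy = 14; EF_Staging deploy = 14+7 = 21
ES_Load testing = 14; EF_Load testing = 14+11 = 25
ES_Documentation = max(EF_Code review=27, EF_Staging deploy=21, EF_Load testing=25) = 27; EF_Documentation = 27+12 = 39
Expected project duration μ = 39 days. Critical path: Integration tests → Code review → Documentation.

39 days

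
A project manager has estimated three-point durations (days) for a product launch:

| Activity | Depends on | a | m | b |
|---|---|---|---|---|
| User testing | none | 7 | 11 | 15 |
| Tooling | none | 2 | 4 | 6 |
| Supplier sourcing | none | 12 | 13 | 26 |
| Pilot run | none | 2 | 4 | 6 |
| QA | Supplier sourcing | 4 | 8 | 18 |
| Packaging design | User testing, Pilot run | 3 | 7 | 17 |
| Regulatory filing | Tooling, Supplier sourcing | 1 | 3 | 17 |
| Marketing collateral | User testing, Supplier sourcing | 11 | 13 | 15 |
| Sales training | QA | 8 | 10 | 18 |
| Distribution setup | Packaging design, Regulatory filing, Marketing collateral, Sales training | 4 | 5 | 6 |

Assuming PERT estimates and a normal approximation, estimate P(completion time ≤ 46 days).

0.947

te_User testing = (7 + 4·11 + 15)/6 = 66/6 = 11; σ²_User testing = ((15−7)/6)² = 1.778
te_Tooling = (2 + 4·4 + 6)/6 = 24/6 = 4; σ²_Tooling = ((6−2)/6)² = 0.444
te_Supplier sourcing = (12 + 4·13 + 26)/6 = 90/6 = 15; σ²_Supplier sourcing = ((26−12)/6)² = 5.444
te_Pilot run = (2 + 4·4 + 6)/6 = 24/6 = 4; σ²_Pilot run = ((6−2)/6)² = 0.444
te_QA = (4 + 4·8 + 18)/6 = 54/6 = 9; σ²_QA = ((18−4)/6)² = 5.444
te_Packaging design = (3 + 4·7 + 17)/6 = 48/6 = 8; σ²_Packaging design = ((17−3)/6)² = 5.444
te_Regulatory filing = (1 + 4·3 + 17)/6 = 30/6 = 5; σ²_Regulatory filing = ((17−1)/6)² = 7.111
te_Marketing collateral = (11 + 4·13 + 15)/6 = 78/6 = 13; σ²_Marketing collateral = ((15−11)/6)² = 0.444
te_Sales training = (8 + 4·10 + 18)/6 = 66/6 = 11; σ²_Sales training = ((18−8)/6)² = 2.778
te_Distribution setup = (4 + 4·5 + 6)/6 = 30/6 = 5; σ²_Distribution setup = ((6−4)/6)² = 0.111

Forward pass:
ES_User testing = 0; EF_User testing = 11
ES_Tooling = 0; EF_Tooling = 4
ES_Supplier sourcing = 0; EF_Supplier sourcing = 15
ES_Pilot run = 0; EF_Pilot run = 4
ES_QA = 15; EF_QA = 15+9 = 24
ES_Packaging design = max(EF_User testing=11, EF_Pilot run=4) = 11; EF_Packaging design = 11+8 = 19
ES_Regulatory filing = max(EF_Tooling=4, EF_Supplier sourcing=15) = 15; EF_Regulatory filing = 15+5 = 20
ES_Marketing collateral = max(EF_User testing=11, EF_Supplier sourcing=15) = 15; EF_Marketing collateral = 15+13 = 28
ES_Sales training = 24; EF_Sales training = 24+11 = 35
ES_Distribution setup = max(EF_Packaging design=19, EF_Regulatory filing=20, EF_Marketing collateral=28, EF_Sales training=35) = 35; EF_Distribution setup = 35+5 = 40
Expected project duration μ = 40 days. Critical path: Supplier sourcing → QA → Sales training → Distribution setup.

Variance along critical path = 5.444 + 5.444 + 2.778 + 0.111 = 13.778; σ = √13.778 = 3.712 days.
Z = (46 − 40) / 3.712 = 1.616
P(T ≤ 46) = Φ(1.616) ≈ 0.947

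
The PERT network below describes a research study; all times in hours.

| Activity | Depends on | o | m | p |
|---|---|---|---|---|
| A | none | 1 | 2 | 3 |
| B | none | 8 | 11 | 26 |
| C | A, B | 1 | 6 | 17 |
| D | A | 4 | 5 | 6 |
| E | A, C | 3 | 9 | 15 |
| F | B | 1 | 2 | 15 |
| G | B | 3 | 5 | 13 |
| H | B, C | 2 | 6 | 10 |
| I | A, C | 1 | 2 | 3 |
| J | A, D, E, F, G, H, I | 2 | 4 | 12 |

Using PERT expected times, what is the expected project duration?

34 hours

te_A = (1 + 4·2 + 3)/6 = 12/6 = 2
te_B = (8 + 4·11 + 26)/6 = 78/6 = 13
te_C = (1 + 4·6 + 17)/6 = 42/6 = 7
te_D = (4 + 4·5 + 6)/6 = 30/6 = 5
te_E = (3 + 4·9 + 15)/6 = 54/6 = 9
te_F = (1 + 4·2 + 15)/6 = 24/6 = 4
te_G = (3 + 4·5 + 13)/6 = 36/6 = 6
te_H = (2 + 4·6 + 10)/6 = 36/6 = 6
te_I = (1 + 4·2 + 3)/6 = 12/6 = 2
te_J = (2 + 4·4 + 12)/6 = 30/6 = 5

Forward pass:
ES_A = 0; EF_A = 2
ES_B = 0; EF_B = 13
ES_C = max(EF_A=2, EF_B=13) = 13; EF_C = 13+7 = 20
ES_D = 2; EF_D = 2+5 = 7
ES_E = max(EF_A=2, EF_C=20) = 20; EF_E = 20+9 = 29
ES_F = 13; EF_F = 13+4 = 17
ES_G = 13; EF_G = 13+6 = 19
ES_H = max(EF_B=13, EF_C=20) = 20; EF_H = 20+6 = 26
ES_I = max(EF_A=2, EF_C=20) = 20; EF_I = 20+2 = 22
ES_J = max(EF_A=2, EF_D=7, EF_E=29, EF_F=17, EF_G=19, EF_H=26, EF_I=22) = 29; EF_J = 29+5 = 34
Expected project duration μ = 34 hours. Critical path: B → C → E → J.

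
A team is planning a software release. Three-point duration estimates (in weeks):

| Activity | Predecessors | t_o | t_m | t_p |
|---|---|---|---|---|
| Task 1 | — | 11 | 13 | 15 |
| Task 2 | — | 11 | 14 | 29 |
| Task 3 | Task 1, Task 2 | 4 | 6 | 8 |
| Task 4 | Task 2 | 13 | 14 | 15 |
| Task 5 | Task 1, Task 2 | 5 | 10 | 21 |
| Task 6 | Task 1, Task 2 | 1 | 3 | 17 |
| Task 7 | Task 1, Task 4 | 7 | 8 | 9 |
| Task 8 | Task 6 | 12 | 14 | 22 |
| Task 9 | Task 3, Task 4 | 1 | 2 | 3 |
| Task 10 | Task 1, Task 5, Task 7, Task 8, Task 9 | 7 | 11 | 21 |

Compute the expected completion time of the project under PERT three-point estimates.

50 weeks

te_Task 1 = (11 + 4·13 + 15)/6 = 78/6 = 13
te_Task 2 = (11 + 4·14 + 29)/6 = 96/6 = 16
te_Task 3 = (4 + 4·6 + 8)/6 = 36/6 = 6
te_Task 4 = (13 + 4·14 + 15)/6 = 84/6 = 14
te_Task 5 = (5 + 4·10 + 21)/6 = 66/6 = 11
te_Task 6 = (1 + 4·3 + 17)/6 = 30/6 = 5
te_Task 7 = (7 + 4·8 + 9)/6 = 48/6 = 8
te_Task 8 = (12 + 4·14 + 22)/6 = 90/6 = 15
te_Task 9 = (1 + 4·2 + 3)/6 = 12/6 = 2
te_Task 10 = (7 + 4·11 + 21)/6 = 72/6 = 12

Forward pass:
ES_Task 1 = 0; EF_Task 1 = 13
ES_Task 2 = 0; EF_Task 2 = 16
ES_Task 3 = max(EF_Task 1=13, EF_Task 2=16) = 16; EF_Task 3 = 16+6 = 22
ES_Task 4 = 16; EF_Task 4 = 16+14 = 30
ES_Task 5 = max(EF_Task 1=13, EF_Task 2=16) = 16; EF_Task 5 = 16+11 = 27
ES_Task 6 = max(EF_Task 1=13, EF_Task 2=16) = 16; EF_Task 6 = 16+5 = 21
ES_Task 7 = max(EF_Task 1=13, EF_Task 4=30) = 30; EF_Task 7 = 30+8 = 38
ES_Task 8 = 21; EF_Task 8 = 21+15 = 36
ES_Task 9 = max(EF_Task 3=22, EF_Task 4=30) = 30; EF_Task 9 = 30+2 = 32
ES_Task 10 = max(EF_Task 1=13, EF_Task 5=27, EF_Task 7=38, EF_Task 8=36, EF_Task 9=32) = 38; EF_Task 10 = 38+12 = 50
Expected project duration μ = 50 weeks. Critical path: Task 2 → Task 4 → Task 7 → Task 10.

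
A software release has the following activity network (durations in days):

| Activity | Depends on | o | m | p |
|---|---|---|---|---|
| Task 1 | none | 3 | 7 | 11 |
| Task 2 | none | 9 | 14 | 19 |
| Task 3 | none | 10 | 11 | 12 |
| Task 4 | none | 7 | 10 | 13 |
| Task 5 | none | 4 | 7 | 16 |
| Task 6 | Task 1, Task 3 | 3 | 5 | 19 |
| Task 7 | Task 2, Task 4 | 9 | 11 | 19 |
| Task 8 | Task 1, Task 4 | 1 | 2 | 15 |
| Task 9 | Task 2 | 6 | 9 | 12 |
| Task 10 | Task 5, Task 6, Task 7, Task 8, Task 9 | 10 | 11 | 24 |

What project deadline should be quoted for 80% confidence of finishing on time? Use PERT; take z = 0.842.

41.8 days

te_Task 1 = (3 + 4·7 + 11)/6 = 42/6 = 7; σ²_Task 1 = ((11−3)/6)² = 1.778
te_Task 2 = (9 + 4·14 + 19)/6 = 84/6 = 14; σ²_Task 2 = ((19−9)/6)² = 2.778
te_Task 3 = (10 + 4·11 + 12)/6 = 66/6 = 11; σ²_Task 3 = ((12−10)/6)² = 0.111
te_Task 4 = (7 + 4·10 + 13)/6 = 60/6 = 10; σ²_Task 4 = ((13−7)/6)² = 1.000
te_Task 5 = (4 + 4·7 + 16)/6 = 48/6 = 8; σ²_Task 5 = ((16−4)/6)² = 4.000
te_Task 6 = (3 + 4·5 + 19)/6 = 42/6 = 7; σ²_Task 6 = ((19−3)/6)² = 7.111
te_Task 7 = (9 + 4·11 + 19)/6 = 72/6 = 12; σ²_Task 7 = ((19−9)/6)² = 2.778
te_Task 8 = (1 + 4·2 + 15)/6 = 24/6 = 4; σ²_Task 8 = ((15−1)/6)² = 5.444
te_Task 9 = (6 + 4·9 + 12)/6 = 54/6 = 9; σ²_Task 9 = ((12−6)/6)² = 1.000
te_Task 10 = (10 + 4·11 + 24)/6 = 78/6 = 13; σ²_Task 10 = ((24−10)/6)² = 5.444

Forward pass:
ES_Task 1 = 0; EF_Task 1 = 7
ES_Task 2 = 0; EF_Task 2 = 14
ES_Task 3 = 0; EF_Task 3 = 11
ES_Task 4 = 0; EF_Task 4 = 10
ES_Task 5 = 0; EF_Task 5 = 8
ES_Task 6 = max(EF_Task 1=7, EF_Task 3=11) = 11; EF_Task 6 = 11+7 = 18
ES_Task 7 = max(EF_Task 2=14, EF_Task 4=10) = 14; EF_Task 7 = 14+12 = 26
ES_Task 8 = max(EF_Task 1=7, EF_Task 4=10) = 10; EF_Task 8 = 10+4 = 14
ES_Task 9 = 14; EF_Task 9 = 14+9 = 23
ES_Task 10 = max(EF_Task 5=8, EF_Task 6=18, EF_Task 7=26, EF_Task 8=14, EF_Task 9=23) = 26; EF_Task 10 = 26+13 = 39
Expected project duration μ = 39 days. Critical path: Task 2 → Task 7 → Task 10.

Variance along critical path = 2.778 + 2.778 + 5.444 = 11.000; σ = 3.317 days.
D = μ + z·σ = 39 + 0.842·3.317 = 41.8 days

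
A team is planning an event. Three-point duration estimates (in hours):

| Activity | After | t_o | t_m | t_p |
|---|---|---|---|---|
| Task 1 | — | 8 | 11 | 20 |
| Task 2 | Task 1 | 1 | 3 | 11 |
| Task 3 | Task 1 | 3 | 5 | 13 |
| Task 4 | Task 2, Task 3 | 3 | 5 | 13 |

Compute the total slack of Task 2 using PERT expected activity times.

2 hours

te_Task 1 = (8 + 4·11 + 20)/6 = 72/6 = 12
te_Task 2 = (1 + 4·3 + 11)/6 = 24/6 = 4
te_Task 3 = (3 + 4·5 + 13)/6 = 36/6 = 6
te_Task 4 = (3 + 4·5 + 13)/6 = 36/6 = 6

Forward pass:
ES_Task 1 = 0; EF_Task 1 = 12
ES_Task 2 = 12; EF_Task 2 = 12+4 = 16
ES_Task 3 = 12; EF_Task 3 = 12+6 = 18
ES_Task 4 = max(EF_Task 2=16, EF_Task 3=18) = 18; EF_Task 4 = 18+6 = 24
Expected project duration μ = 24 hours. Critical path: Task 1 → Task 3 → Task 4.

Backward pass:
LF_Task 4 = 24; LS_Task 4 = 24−6 = 18
LF_Task 3 = LS_Task 4 = 18; LS_Task 3 = 18−6 = 12
LF_Task 2 = LS_Task 4 = 18; LS_Task 2 = 18−4 = 14
LF_Task 1 = min(LS_Task 2=14, LS_Task 3=12) = 12; LS_Task 1 = 12−12 = 0
Slack_Task 2 = LS_Task 2 − ES_Task 2 = 14 − 12 = 2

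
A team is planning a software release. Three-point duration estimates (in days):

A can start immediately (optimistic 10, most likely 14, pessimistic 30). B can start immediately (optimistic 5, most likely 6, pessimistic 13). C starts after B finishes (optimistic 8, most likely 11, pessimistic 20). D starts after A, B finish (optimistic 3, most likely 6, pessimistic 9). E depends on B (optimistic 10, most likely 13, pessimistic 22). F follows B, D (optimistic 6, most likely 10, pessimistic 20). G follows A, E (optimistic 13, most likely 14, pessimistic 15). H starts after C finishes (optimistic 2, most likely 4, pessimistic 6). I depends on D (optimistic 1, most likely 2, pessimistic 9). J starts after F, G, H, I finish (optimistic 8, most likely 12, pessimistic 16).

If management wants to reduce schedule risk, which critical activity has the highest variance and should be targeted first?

E

te_A = (10 + 4·14 + 30)/6 = 96/6 = 16; σ²_A = ((30−10)/6)² = 11.111
te_B = (5 + 4·6 + 13)/6 = 42/6 = 7; σ²_B = ((13−5)/6)² = 1.778
te_C = (8 + 4·11 + 20)/6 = 72/6 = 12; σ²_C = ((20−8)/6)² = 4.000
te_D = (3 + 4·6 + 9)/6 = 36/6 = 6; σ²_D = ((9−3)/6)² = 1.000
te_E = (10 + 4·13 + 22)/6 = 84/6 = 14; σ²_E = ((22−10)/6)² = 4.000
te_F = (6 + 4·10 + 20)/6 = 66/6 = 11; σ²_F = ((20−6)/6)² = 5.444
te_G = (13 + 4·14 + 15)/6 = 84/6 = 14; σ²_G = ((15−13)/6)² = 0.111
te_H = (2 + 4·4 + 6)/6 = 24/6 = 4; σ²_H = ((6−2)/6)² = 0.444
te_I = (1 + 4·2 + 9)/6 = 18/6 = 3; σ²_I = ((9−1)/6)² = 1.778
te_J = (8 + 4·12 + 16)/6 = 72/6 = 12; σ²_J = ((16−8)/6)² = 1.778

Forward pass:
ES_A = 0; EF_A = 16
ES_B = 0; EF_B = 7
ES_C = 7; EF_C = 7+12 = 19
ES_D = max(EF_A=16, EF_B=7) = 16; EF_D = 16+6 = 22
ES_E = 7; EF_E = 7+14 = 21
ES_F = max(EF_B=7, EF_D=22) = 22; EF_F = 22+11 = 33
ES_G = max(EF_A=16, EF_E=21) = 21; EF_G = 21+14 = 35
ES_H = 19; EF_H = 19+4 = 23
ES_I = 22; EF_I = 22+3 = 25
ES_J = max(EF_F=33, EF_G=35, EF_H=23, EF_I=25) = 35; EF_J = 35+12 = 47
Expected project duration μ = 47 days. Critical path: B → E → G → J.

Variances on critical path: σ²_B=1.778, σ²_E=4.000, σ²_G=0.111, σ²_J=1.778.
Largest is σ²_E = 4.000.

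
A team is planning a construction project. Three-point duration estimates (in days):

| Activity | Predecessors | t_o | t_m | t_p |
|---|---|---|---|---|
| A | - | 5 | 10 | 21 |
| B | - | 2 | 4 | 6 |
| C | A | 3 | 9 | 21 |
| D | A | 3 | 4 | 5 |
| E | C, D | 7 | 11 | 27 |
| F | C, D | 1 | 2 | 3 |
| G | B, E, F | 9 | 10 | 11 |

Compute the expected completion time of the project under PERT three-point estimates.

44 days

te_A = (5 + 4·10 + 21)/6 = 66/6 = 11
te_B = (2 + 4·4 + 6)/6 = 24/6 = 4
te_C = (3 + 4·9 + 21)/6 = 60/6 = 10
te_D = (3 + 4·4 + 5)/6 = 24/6 = 4
te_E = (7 + 4·11 + 27)/6 = 78/6 = 13
te_F = (1 + 4·2 + 3)/6 = 12/6 = 2
te_G = (9 + 4·10 + 11)/6 = 60/6 = 10

Forward pass:
ES_A = 0; EF_A = 11
ES_B = 0; EF_B = 4
ES_C = 11; EF_C = 11+10 = 21
ES_D = 11; EF_D = 11+4 = 15
ES_E = max(EF_C=21, EF_D=15) = 21; EF_E = 21+13 = 34
ES_F = max(EF_C=21, EF_D=15) = 21; EF_F = 21+2 = 23
ES_G = max(EF_B=4, EF_E=34, EF_F=23) = 34; EF_G = 34+10 = 44
Expected project duration μ = 44 days. Critical path: A → C → E → G.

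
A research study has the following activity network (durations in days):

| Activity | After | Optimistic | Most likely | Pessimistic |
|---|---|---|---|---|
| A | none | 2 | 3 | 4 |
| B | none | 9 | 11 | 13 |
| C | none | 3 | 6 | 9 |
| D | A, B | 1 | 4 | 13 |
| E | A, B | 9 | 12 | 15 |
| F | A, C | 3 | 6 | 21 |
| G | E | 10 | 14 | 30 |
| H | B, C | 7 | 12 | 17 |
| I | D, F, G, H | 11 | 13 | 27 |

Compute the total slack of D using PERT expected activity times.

te_A = (2 + 4·3 + 4)/6 = 18/6 = 3
te_B = (9 + 4·11 + 13)/6 = 66/6 = 11
te_C = (3 + 4·6 + 9)/6 = 36/6 = 6
te_D = (1 + 4·4 + 13)/6 = 30/6 = 5
te_E = (9 + 4·12 + 15)/6 = 72/6 = 12
te_F = (3 + 4·6 + 21)/6 = 48/6 = 8
te_G = (10 + 4·14 + 30)/6 = 96/6 = 16
te_H = (7 + 4·12 + 17)/6 = 72/6 = 12
te_I = (11 + 4·13 + 27)/6 = 90/6 = 15

Forward pass:
ES_A = 0; EF_A = 3
ES_B = 0; EF_B = 11
ES_C = 0; EF_C = 6
ES_D = max(EF_A=3, EF_B=11) = 11; EF_D = 11+5 = 16
ES_E = max(EF_A=3, EF_B=11) = 11; EF_E = 11+12 = 23
ES_F = max(EF_A=3, EF_C=6) = 6; EF_F = 6+8 = 14
ES_G = 23; EF_G = 23+16 = 39
ES_H = max(EF_B=11, EF_C=6) = 11; EF_H = 11+12 = 23
ES_I = max(EF_D=16, EF_F=14, EF_G=39, EF_H=23) = 39; EF_I = 39+15 = 54
Expected project duration μ = 54 days. Critical path: B → E → G → I.

Backward pass:
LF_I = 54; LS_I = 54−15 = 39
LF_H = LS_I = 39; LS_H = 39−12 = 27
LF_G = LS_I = 39; LS_G = 39−16 = 23
LF_F = LS_I = 39; LS_F = 39−8 = 31
LF_E = LS_G = 23; LS_E = 23−12 = 11
LF_D = LS_I = 39; LS_D = 39−5 = 34
LF_C = min(LS_F=31, LS_H=27) = 27; LS_C = 27−6 = 21
LF_B = min(LS_D=34, LS_E=11, LS_H=27) = 11; LS_B = 11−11 = 0
LF_A = min(LS_D=34, LS_E=11, LS_F=31) = 11; LS_A = 11−3 = 8
Slack_D = LS_D − ES_D = 34 − 11 = 23

23 days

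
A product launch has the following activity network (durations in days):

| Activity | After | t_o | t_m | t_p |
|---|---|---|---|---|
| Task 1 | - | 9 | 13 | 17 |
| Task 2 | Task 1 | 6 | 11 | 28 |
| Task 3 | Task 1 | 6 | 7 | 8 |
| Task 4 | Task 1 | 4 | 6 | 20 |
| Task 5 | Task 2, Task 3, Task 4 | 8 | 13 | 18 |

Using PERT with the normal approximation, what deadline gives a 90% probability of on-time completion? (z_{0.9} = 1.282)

te_Task 1 = (9 + 4·13 + 17)/6 = 78/6 = 13; σ²_Task 1 = ((17−9)/6)² = 1.778
te_Task 2 = (6 + 4·11 + 28)/6 = 78/6 = 13; σ²_Task 2 = ((28−6)/6)² = 13.444
te_Task 3 = (6 + 4·7 + 8)/6 = 42/6 = 7; σ²_Task 3 = ((8−6)/6)² = 0.111
te_Task 4 = (4 + 4·6 + 20)/6 = 48/6 = 8; σ²_Task 4 = ((20−4)/6)² = 7.111
te_Task 5 = (8 + 4·13 + 18)/6 = 78/6 = 13; σ²_Task 5 = ((18−8)/6)² = 2.778

Forward pass:
ES_Task 1 = 0; EF_Task 1 = 13
ES_Task 2 = 13; EF_Task 2 = 13+13 = 26
ES_Task 3 = 13; EF_Task 3 = 13+7 = 20
ES_Task 4 = 13; EF_Task 4 = 13+8 = 21
ES_Task 5 = max(EF_Task 2=26, EF_Task 3=20, EF_Task 4=21) = 26; EF_Task 5 = 26+13 = 39
Expected project duration μ = 39 days. Critical path: Task 1 → Task 2 → Task 5.

Variance along critical path = 1.778 + 13.444 + 2.778 = 18.000; σ = 4.243 days.
D = μ + z·σ = 39 + 1.282·4.243 = 44.4 days

44.4 days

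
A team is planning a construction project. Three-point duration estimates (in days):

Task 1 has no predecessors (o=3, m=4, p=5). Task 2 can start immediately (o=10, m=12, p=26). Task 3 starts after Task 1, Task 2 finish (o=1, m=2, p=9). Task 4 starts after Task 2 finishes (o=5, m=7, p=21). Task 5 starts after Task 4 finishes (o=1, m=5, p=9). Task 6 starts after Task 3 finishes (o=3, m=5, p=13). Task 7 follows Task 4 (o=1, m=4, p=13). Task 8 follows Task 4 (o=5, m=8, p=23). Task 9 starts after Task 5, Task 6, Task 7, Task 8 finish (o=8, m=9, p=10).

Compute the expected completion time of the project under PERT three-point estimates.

te_Task 1 = (3 + 4·4 + 5)/6 = 24/6 = 4
te_Task 2 = (10 + 4·12 + 26)/6 = 84/6 = 14
te_Task 3 = (1 + 4·2 + 9)/6 = 18/6 = 3
te_Task 4 = (5 + 4·7 + 21)/6 = 54/6 = 9
te_Task 5 = (1 + 4·5 + 9)/6 = 30/6 = 5
te_Task 6 = (3 + 4·5 + 13)/6 = 36/6 = 6
te_Task 7 = (1 + 4·4 + 13)/6 = 30/6 = 5
te_Task 8 = (5 + 4·8 + 23)/6 = 60/6 = 10
te_Task 9 = (8 + 4·9 + 10)/6 = 54/6 = 9

Forward pass:
ES_Task 1 = 0; EF_Task 1 = 4
ES_Task 2 = 0; EF_Task 2 = 14
ES_Task 3 = max(EF_Task 1=4, EF_Task 2=14) = 14; EF_Task 3 = 14+3 = 17
ES_Task 4 = 14; EF_Task 4 = 14+9 = 23
ES_Task 5 = 23; EF_Task 5 = 23+5 = 28
ES_Task 6 = 17; EF_Task 6 = 17+6 = 23
ES_Task 7 = 23; EF_Task 7 = 23+5 = 28
ES_Task 8 = 23; EF_Task 8 = 23+10 = 33
ES_Task 9 = max(EF_Task 5=28, EF_Task 6=23, EF_Task 7=28, EF_Task 8=33) = 33; EF_Task 9 = 33+9 = 42
Expected project duration μ = 42 days. Critical path: Task 2 → Task 4 → Task 8 → Task 9.

42 days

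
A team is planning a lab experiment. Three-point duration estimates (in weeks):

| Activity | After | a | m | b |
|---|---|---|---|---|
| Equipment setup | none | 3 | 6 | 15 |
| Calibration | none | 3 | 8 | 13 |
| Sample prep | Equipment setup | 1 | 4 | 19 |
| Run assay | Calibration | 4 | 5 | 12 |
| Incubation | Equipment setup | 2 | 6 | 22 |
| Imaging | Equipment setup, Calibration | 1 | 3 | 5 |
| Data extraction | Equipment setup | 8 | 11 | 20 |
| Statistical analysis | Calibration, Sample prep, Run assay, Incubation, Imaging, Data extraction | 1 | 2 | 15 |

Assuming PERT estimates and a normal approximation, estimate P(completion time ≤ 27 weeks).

0.862

te_Equipment setup = (3 + 4·6 + 15)/6 = 42/6 = 7; σ²_Equipment setup = ((15−3)/6)² = 4.000
te_Calibration = (3 + 4·8 + 13)/6 = 48/6 = 8; σ²_Calibration = ((13−3)/6)² = 2.778
te_Sample prep = (1 + 4·4 + 19)/6 = 36/6 = 6; σ²_Sample prep = ((19−1)/6)² = 9.000
te_Run assay = (4 + 4·5 + 12)/6 = 36/6 = 6; σ²_Run assay = ((12−4)/6)² = 1.778
te_Incubation = (2 + 4·6 + 22)/6 = 48/6 = 8; σ²_Incubation = ((22−2)/6)² = 11.111
te_Imaging = (1 + 4·3 + 5)/6 = 18/6 = 3; σ²_Imaging = ((5−1)/6)² = 0.444
te_Data extraction = (8 + 4·11 + 20)/6 = 72/6 = 12; σ²_Data extraction = ((20−8)/6)² = 4.000
te_Statistical analysis = (1 + 4·2 + 15)/6 = 24/6 = 4; σ²_Statistical analysis = ((15−1)/6)² = 5.444

Forward pass:
ES_Equipment setup = 0; EF_Equipment setup = 7
ES_Calibration = 0; EF_Calibration = 8
ES_Sample prep = 7; EF_Sample prep = 7+6 = 13
ES_Run assay = 8; EF_Run assay = 8+6 = 14
ES_Incubation = 7; EF_Incubation = 7+8 = 15
ES_Imaging = max(EF_Equipment setup=7, EF_Calibration=8) = 8; EF_Imaging = 8+3 = 11
ES_Data extraction = 7; EF_Data extraction = 7+12 = 19
ES_Statistical analysis = max(EF_Calibration=8, EF_Sample prep=13, EF_Run assay=14, EF_Incubation=15, EF_Imaging=11, EF_Data extraction=19) = 19; EF_Statistical analysis = 19+4 = 23
Expected project duration μ = 23 weeks. Critical path: Equipment setup → Data extraction → Statistical analysis.

Variance along critical path = 4.000 + 4.000 + 5.444 = 13.444; σ = √13.444 = 3.667 weeks.
Z = (27 − 23) / 3.667 = 1.091
P(T ≤ 27) = Φ(1.091) ≈ 0.862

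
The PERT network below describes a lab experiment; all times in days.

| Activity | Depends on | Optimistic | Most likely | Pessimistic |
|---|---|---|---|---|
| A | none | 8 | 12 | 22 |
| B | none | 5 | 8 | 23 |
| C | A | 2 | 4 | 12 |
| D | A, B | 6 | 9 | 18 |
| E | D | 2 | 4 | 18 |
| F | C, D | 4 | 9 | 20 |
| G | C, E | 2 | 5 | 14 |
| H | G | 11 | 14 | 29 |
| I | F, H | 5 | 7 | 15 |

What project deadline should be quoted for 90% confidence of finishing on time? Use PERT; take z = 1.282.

te_A = (8 + 4·12 + 22)/6 = 78/6 = 13; σ²_A = ((22−8)/6)² = 5.444
te_B = (5 + 4·8 + 23)/6 = 60/6 = 10; σ²_B = ((23−5)/6)² = 9.000
te_C = (2 + 4·4 + 12)/6 = 30/6 = 5; σ²_C = ((12−2)/6)² = 2.778
te_D = (6 + 4·9 + 18)/6 = 60/6 = 10; σ²_D = ((18−6)/6)² = 4.000
te_E = (2 + 4·4 + 18)/6 = 36/6 = 6; σ²_E = ((18−2)/6)² = 7.111
te_F = (4 + 4·9 + 20)/6 = 60/6 = 10; σ²_F = ((20−4)/6)² = 7.111
te_G = (2 + 4·5 + 14)/6 = 36/6 = 6; σ²_G = ((14−2)/6)² = 4.000
te_H = (11 + 4·14 + 29)/6 = 96/6 = 16; σ²_H = ((29−11)/6)² = 9.000
te_I = (5 + 4·7 + 15)/6 = 48/6 = 8; σ²_I = ((15−5)/6)² = 2.778

Forward pass:
ES_A = 0; EF_A = 13
ES_B = 0; EF_B = 10
ES_C = 13; EF_C = 13+5 = 18
ES_D = max(EF_A=13, EF_B=10) = 13; EF_D = 13+10 = 23
ES_E = 23; EF_E = 23+6 = 29
ES_F = max(EF_C=18, EF_D=23) = 23; EF_F = 23+10 = 33
ES_G = max(EF_C=18, EF_E=29) = 29; EF_G = 29+6 = 35
ES_H = 35; EF_H = 35+16 = 51
ES_I = max(EF_F=33, EF_H=51) = 51; EF_I = 51+8 = 59
Expected project duration μ = 59 days. Critical path: A → D → E → G → H → I.

Variance along critical path = 5.444 + 4.000 + 7.111 + 4.000 + 9.000 + 2.778 = 32.333; σ = 5.686 days.
D = μ + z·σ = 59 + 1.282·5.686 = 66.3 days

66.3 days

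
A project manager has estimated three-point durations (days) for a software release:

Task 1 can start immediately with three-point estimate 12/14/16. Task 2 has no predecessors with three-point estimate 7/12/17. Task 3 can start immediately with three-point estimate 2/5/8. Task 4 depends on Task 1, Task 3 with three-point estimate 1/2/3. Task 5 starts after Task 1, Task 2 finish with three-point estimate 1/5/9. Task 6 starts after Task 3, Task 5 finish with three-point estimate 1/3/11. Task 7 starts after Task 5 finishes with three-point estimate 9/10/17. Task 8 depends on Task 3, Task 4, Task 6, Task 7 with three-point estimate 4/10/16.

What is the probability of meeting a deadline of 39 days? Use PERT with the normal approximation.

te_Task 1 = (12 + 4·14 + 16)/6 = 84/6 = 14; σ²_Task 1 = ((16−12)/6)² = 0.444
te_Task 2 = (7 + 4·12 + 17)/6 = 72/6 = 12; σ²_Task 2 = ((17−7)/6)² = 2.778
te_Task 3 = (2 + 4·5 + 8)/6 = 30/6 = 5; σ²_Task 3 = ((8−2)/6)² = 1.000
te_Task 4 = (1 + 4·2 + 3)/6 = 12/6 = 2; σ²_Task 4 = ((3−1)/6)² = 0.111
te_Task 5 = (1 + 4·5 + 9)/6 = 30/6 = 5; σ²_Task 5 = ((9−1)/6)² = 1.778
te_Task 6 = (1 + 4·3 + 11)/6 = 24/6 = 4; σ²_Task 6 = ((11−1)/6)² = 2.778
te_Task 7 = (9 + 4·10 + 17)/6 = 66/6 = 11; σ²_Task 7 = ((17−9)/6)² = 1.778
te_Task 8 = (4 + 4·10 + 16)/6 = 60/6 = 10; σ²_Task 8 = ((16−4)/6)² = 4.000

Forward pass:
ES_Task 1 = 0; EF_Task 1 = 14
ES_Task 2 = 0; EF_Task 2 = 12
ES_Task 3 = 0; EF_Task 3 = 5
ES_Task 4 = max(EF_Task 1=14, EF_Task 3=5) = 14; EF_Task 4 = 14+2 = 16
ES_Task 5 = max(EF_Task 1=14, EF_Task 2=12) = 14; EF_Task 5 = 14+5 = 19
ES_Task 6 = max(EF_Task 3=5, EF_Task 5=19) = 19; EF_Task 6 = 19+4 = 23
ES_Task 7 = 19; EF_Task 7 = 19+11 = 30
ES_Task 8 = max(EF_Task 3=5, EF_Task 4=16, EF_Task 6=23, EF_Task 7=30) = 30; EF_Task 8 = 30+10 = 40
Expected project duration μ = 40 days. Critical path: Task 1 → Task 5 → Task 7 → Task 8.

Variance along critical path = 0.444 + 1.778 + 1.778 + 4.000 = 8.000; σ = √8.000 = 2.828 days.
Z = (39 − 40) / 2.828 = -0.354
P(T ≤ 39) = Φ(-0.354) ≈ 0.362

0.362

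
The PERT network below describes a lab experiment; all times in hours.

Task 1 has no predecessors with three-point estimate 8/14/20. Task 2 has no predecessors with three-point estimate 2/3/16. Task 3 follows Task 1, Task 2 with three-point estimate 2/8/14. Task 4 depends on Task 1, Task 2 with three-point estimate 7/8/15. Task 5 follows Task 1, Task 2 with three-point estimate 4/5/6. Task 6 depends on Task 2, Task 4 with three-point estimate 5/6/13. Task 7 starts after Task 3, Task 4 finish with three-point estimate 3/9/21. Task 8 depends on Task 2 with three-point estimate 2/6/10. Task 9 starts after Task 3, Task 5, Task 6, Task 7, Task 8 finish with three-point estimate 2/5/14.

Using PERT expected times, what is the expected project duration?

te_Task 1 = (8 + 4·14 + 20)/6 = 84/6 = 14
te_Task 2 = (2 + 4·3 + 16)/6 = 30/6 = 5
te_Task 3 = (2 + 4·8 + 14)/6 = 48/6 = 8
te_Task 4 = (7 + 4·8 + 15)/6 = 54/6 = 9
te_Task 5 = (4 + 4·5 + 6)/6 = 30/6 = 5
te_Task 6 = (5 + 4·6 + 13)/6 = 42/6 = 7
te_Task 7 = (3 + 4·9 + 21)/6 = 60/6 = 10
te_Task 8 = (2 + 4·6 + 10)/6 = 36/6 = 6
te_Task 9 = (2 + 4·5 + 14)/6 = 36/6 = 6

Forward pass:
ES_Task 1 = 0; EF_Task 1 = 14
ES_Task 2 = 0; EF_Task 2 = 5
ES_Task 3 = max(EF_Task 1=14, EF_Task 2=5) = 14; EF_Task 3 = 14+8 = 22
ES_Task 4 = max(EF_Task 1=14, EF_Task 2=5) = 14; EF_Task 4 = 14+9 = 23
ES_Task 5 = max(EF_Task 1=14, EF_Task 2=5) = 14; EF_Task 5 = 14+5 = 19
ES_Task 6 = max(EF_Task 2=5, EF_Task 4=23) = 23; EF_Task 6 = 23+7 = 30
ES_Task 7 = max(EF_Task 3=22, EF_Task 4=23) = 23; EF_Task 7 = 23+10 = 33
ES_Task 8 = 5; EF_Task 8 = 5+6 = 11
ES_Task 9 = max(EF_Task 3=22, EF_Task 5=19, EF_Task 6=30, EF_Task 7=33, EF_Task 8=11) = 33; EF_Task 9 = 33+6 = 39
Expected project duration μ = 39 hours. Critical path: Task 1 → Task 4 → Task 7 → Task 9.

39 hours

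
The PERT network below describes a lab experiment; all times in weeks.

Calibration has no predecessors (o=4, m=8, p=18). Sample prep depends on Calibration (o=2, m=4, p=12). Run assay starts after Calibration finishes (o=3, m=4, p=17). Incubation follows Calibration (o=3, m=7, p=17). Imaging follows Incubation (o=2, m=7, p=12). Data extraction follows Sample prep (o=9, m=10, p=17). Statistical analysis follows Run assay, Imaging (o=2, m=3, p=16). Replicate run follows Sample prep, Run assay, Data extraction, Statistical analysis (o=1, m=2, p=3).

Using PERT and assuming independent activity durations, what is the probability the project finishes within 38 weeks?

te_Calibration = (4 + 4·8 + 18)/6 = 54/6 = 9; σ²_Calibration = ((18−4)/6)² = 5.444
te_Sample prep = (2 + 4·4 + 12)/6 = 30/6 = 5; σ²_Sample prep = ((12−2)/6)² = 2.778
te_Run assay = (3 + 4·4 + 17)/6 = 36/6 = 6; σ²_Run assay = ((17−3)/6)² = 5.444
te_Incubation = (3 + 4·7 + 17)/6 = 48/6 = 8; σ²_Incubation = ((17−3)/6)² = 5.444
te_Imaging = (2 + 4·7 + 12)/6 = 42/6 = 7; σ²_Imaging = ((12−2)/6)² = 2.778
te_Data extraction = (9 + 4·10 + 17)/6 = 66/6 = 11; σ²_Data extraction = ((17−9)/6)² = 1.778
te_Statistical analysis = (2 + 4·3 + 16)/6 = 30/6 = 5; σ²_Statistical analysis = ((16−2)/6)² = 5.444
te_Replicate run = (1 + 4·2 + 3)/6 = 12/6 = 2; σ²_Replicate run = ((3−1)/6)² = 0.111

Forward pass:
ES_Calibration = 0; EF_Calibration = 9
ES_Sample prep = 9; EF_Sample prep = 9+5 = 14
ES_Run assay = 9; EF_Run assay = 9+6 = 15
ES_Incubation = 9; EF_Incubation = 9+8 = 17
ES_Imaging = 17; EF_Imaging = 17+7 = 24
ES_Data extraction = 14; EF_Data extraction = 14+11 = 25
ES_Statistical analysis = max(EF_Run assay=15, EF_Imaging=24) = 24; EF_Statistical analysis = 24+5 = 29
ES_Replicate run = max(EF_Sample prep=14, EF_Run assay=15, EF_Data extraction=25, EF_Statistical analysis=29) = 29; EF_Replicate run = 29+2 = 31
Expected project duration μ = 31 weeks. Critical path: Calibration → Incubation → Imaging → Statistical analysis → Replicate run.

Variance along critical path = 5.444 + 5.444 + 2.778 + 5.444 + 0.111 = 19.222; σ = √19.222 = 4.384 weeks.
Z = (38 − 31) / 4.384 = 1.597
P(T ≤ 38) = Φ(1.597) ≈ 0.945

0.945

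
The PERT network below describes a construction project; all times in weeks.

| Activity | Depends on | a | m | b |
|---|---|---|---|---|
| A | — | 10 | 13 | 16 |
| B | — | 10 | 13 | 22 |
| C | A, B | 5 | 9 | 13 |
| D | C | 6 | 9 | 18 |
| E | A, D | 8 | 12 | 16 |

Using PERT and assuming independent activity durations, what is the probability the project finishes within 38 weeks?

te_A = (10 + 4·13 + 16)/6 = 78/6 = 13; σ²_A = ((16−10)/6)² = 1.000
te_B = (10 + 4·13 + 22)/6 = 84/6 = 14; σ²_B = ((22−10)/6)² = 4.000
te_C = (5 + 4·9 + 13)/6 = 54/6 = 9; σ²_C = ((13−5)/6)² = 1.778
te_D = (6 + 4·9 + 18)/6 = 60/6 = 10; σ²_D = ((18−6)/6)² = 4.000
te_E = (8 + 4·12 + 16)/6 = 72/6 = 12; σ²_E = ((16−8)/6)² = 1.778

Forward pass:
ES_A = 0; EF_A = 13
ES_B = 0; EF_B = 14
ES_C = max(EF_A=13, EF_B=14) = 14; EF_C = 14+9 = 23
ES_D = 23; EF_D = 23+10 = 33
ES_E = max(EF_A=13, EF_D=33) = 33; EF_E = 33+12 = 45
Expected project duration μ = 45 weeks. Critical path: B → C → D → E.

Variance along critical path = 4.000 + 1.778 + 4.000 + 1.778 = 11.556; σ = √11.556 = 3.399 weeks.
Z = (38 − 45) / 3.399 = -2.059
P(T ≤ 38) = Φ(-2.059) ≈ 0.020

0.020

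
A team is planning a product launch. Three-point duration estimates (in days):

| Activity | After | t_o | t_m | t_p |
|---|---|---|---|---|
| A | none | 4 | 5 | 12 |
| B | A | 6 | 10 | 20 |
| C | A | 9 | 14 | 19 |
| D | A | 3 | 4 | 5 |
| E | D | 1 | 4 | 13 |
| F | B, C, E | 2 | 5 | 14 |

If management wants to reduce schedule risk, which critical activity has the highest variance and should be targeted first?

te_A = (4 + 4·5 + 12)/6 = 36/6 = 6; σ²_A = ((12−4)/6)² = 1.778
te_B = (6 + 4·10 + 20)/6 = 66/6 = 11; σ²_B = ((20−6)/6)² = 5.444
te_C = (9 + 4·14 + 19)/6 = 84/6 = 14; σ²_C = ((19−9)/6)² = 2.778
te_D = (3 + 4·4 + 5)/6 = 24/6 = 4; σ²_D = ((5−3)/6)² = 0.111
te_E = (1 + 4·4 + 13)/6 = 30/6 = 5; σ²_E = ((13−1)/6)² = 4.000
te_F = (2 + 4·5 + 14)/6 = 36/6 = 6; σ²_F = ((14−2)/6)² = 4.000

Forward pass:
ES_A = 0; EF_A = 6
ES_B = 6; EF_B = 6+11 = 17
ES_C = 6; EF_C = 6+14 = 20
ES_D = 6; EF_D = 6+4 = 10
ES_E = 10; EF_E = 10+5 = 15
ES_F = max(EF_B=17, EF_C=20, EF_E=15) = 20; EF_F = 20+6 = 26
Expected project duration μ = 26 days. Critical path: A → C → F.

Variances on critical path: σ²_A=1.778, σ²_C=2.778, σ²_F=4.000.
Largest is σ²_F = 4.000.

F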